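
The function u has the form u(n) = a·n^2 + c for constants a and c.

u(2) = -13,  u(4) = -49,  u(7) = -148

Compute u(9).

-244

From u(2) = -13 and u(4) = -49: 4a + c = -13 and 16a + c = -49.
Subtracting: 12a = -36, so a = -3; then c = -13 − (-3)·4 = -1.
So u(n) = -3n² − 1, and u(9) = -244.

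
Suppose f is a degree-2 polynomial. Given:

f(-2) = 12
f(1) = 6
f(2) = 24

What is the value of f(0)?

-2

Write f(x) = ax² + bx + c; the 3 given values yield a linear system in the 3 coefficients.
Solving, f(x) = 5x² + 3x - 2.
Then f(0) = -2.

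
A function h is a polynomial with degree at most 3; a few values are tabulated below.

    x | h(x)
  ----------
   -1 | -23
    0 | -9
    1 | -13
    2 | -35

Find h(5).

Write h(x) = ax³ + bx² + cx + d; the 4 given values yield a linear system in the 4 coefficients.
Solving, the leading coefficient vanishes, and h(x) = -9x² + 5x - 9.
Then h(5) = -209.

-209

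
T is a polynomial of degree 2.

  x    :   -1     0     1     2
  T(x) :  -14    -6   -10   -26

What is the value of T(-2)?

First differences: 8, -4, -16. Second differences: -12, -12.
Level-2 differences are constant, so T has degree 2.
Fitting a degree-2 polynomial gives T(x) = -6x² + 2x - 6.
Then T(-2) = -34.

-34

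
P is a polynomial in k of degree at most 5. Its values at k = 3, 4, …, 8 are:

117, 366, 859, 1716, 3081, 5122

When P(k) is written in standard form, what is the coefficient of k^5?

Write P(k) = ak^5 + bk^4 + ck³ + dk² + ek + p; the 6 given values yield a linear system in the 6 coefficients.
Solving, the leading coefficient vanishes, and P(k) = k^4 + 2k³ + k² - 7k - 6.
The coefficient of k^5 is 0.

0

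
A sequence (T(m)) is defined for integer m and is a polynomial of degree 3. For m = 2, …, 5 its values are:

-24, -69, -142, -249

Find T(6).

Write T(m) = am³ + bm² + cm + d; the 4 given values yield a linear system in the 4 coefficients.
Solving, T(m) = -m³ - 5m² - m + 6.
Then T(6) = -396.

-396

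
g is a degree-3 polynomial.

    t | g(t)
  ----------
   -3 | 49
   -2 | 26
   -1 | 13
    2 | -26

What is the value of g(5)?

-191

Write g(t) = at³ + bt² + ct + d; the 4 given values yield a linear system in the 4 coefficients.
Solving, g(t) = -t³ - t² - 9t + 4.
Then g(5) = -191.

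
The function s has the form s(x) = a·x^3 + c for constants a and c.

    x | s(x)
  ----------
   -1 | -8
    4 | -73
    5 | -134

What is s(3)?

-36

From s(-1) = -8 and s(4) = -73: -1a + c = -8 and 64a + c = -73.
Subtracting: 65a = -65, so a = -1; then c = -8 − (-1)·(-1) = -9.
So s(x) = -1x³ − 9, and s(3) = -36.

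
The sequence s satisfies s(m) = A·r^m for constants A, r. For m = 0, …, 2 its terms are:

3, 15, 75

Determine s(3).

375

Consecutive ratio: 15/3 = 5, and 75/15 = 5, so r = 5.
Then A·5^0 = 3 gives A = 3, and s(m) = 3·5^m.
s(3) = 3·5^3 = 375.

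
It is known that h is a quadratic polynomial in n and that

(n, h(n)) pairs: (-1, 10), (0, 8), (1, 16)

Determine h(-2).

Write h(n) = an² + bn + c; the 3 given values yield a linear system in the 3 coefficients.
Solving, h(n) = 5n² + 3n + 8.
Then h(-2) = 22.

22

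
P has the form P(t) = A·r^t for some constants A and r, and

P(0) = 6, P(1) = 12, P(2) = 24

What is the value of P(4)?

Consecutive ratio: 12/6 = 2, and 24/12 = 2, so r = 2.
Then A·2^0 = 6 gives A = 6, and P(t) = 6·2^t.
P(4) = 6·2^4 = 96.

96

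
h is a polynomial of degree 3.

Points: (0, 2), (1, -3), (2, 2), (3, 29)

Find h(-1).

Write h(n) = an³ + bn² + cn + d; the 4 given values yield a linear system in the 4 coefficients.
Solving, h(n) = 2n³ - n² - 6n + 2.
Then h(-1) = 5.

5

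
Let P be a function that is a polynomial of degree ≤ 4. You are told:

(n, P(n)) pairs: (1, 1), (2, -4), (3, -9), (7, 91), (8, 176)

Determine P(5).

5

Write P(n) = an^4 + bn³ + cn² + dn + e; the 5 given values yield a linear system in the 5 coefficients.
Solving, the leading coefficient vanishes, and P(n) = n³ - 6n² + 6n.
Then P(5) = 5.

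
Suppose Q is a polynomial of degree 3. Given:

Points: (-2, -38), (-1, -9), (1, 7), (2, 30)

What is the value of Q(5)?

375

Write Q(m) = am³ + bm² + cm + d; the 4 given values yield a linear system in the 4 coefficients.
Solving, Q(m) = 3m³ - m² + 5m.
Then Q(5) = 375.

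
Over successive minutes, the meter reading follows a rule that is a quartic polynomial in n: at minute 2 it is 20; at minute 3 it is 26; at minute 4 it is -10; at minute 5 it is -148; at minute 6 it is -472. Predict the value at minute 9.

-3760

Write the value at n as h(n).
Write h(n) = an^4 + bn³ + cn² + dn + e; the 5 given values yield a linear system in the 5 coefficients.
Solving, h(n) = -n^4 + 4n³ - 2n² + 5n + 2.
Then h(9) = -3760.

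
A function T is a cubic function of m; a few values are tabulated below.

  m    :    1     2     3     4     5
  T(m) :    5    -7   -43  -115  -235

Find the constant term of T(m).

Write T(m) = am³ + bm² + cm + d; the 5 given values yield a linear system in the 4 coefficients.
Solving, T(m) = -2m³ + 2m + 5.
The constant term is T(0) = 5.

5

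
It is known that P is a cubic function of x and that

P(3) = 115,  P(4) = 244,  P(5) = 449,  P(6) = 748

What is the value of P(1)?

Write P(x) = ax³ + bx² + cx + d; the 4 given values yield a linear system in the 4 coefficients.
Solving, P(x) = 3x³ + 2x² + 4x + 4.
Then P(1) = 13.

13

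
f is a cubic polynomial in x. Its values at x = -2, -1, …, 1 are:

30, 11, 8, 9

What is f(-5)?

Write f(x) = ax³ + bx² + cx + d; the 4 given values yield a linear system in the 4 coefficients.
Solving, f(x) = -2x³ + 2x² + x + 8.
Then f(-5) = 303.

303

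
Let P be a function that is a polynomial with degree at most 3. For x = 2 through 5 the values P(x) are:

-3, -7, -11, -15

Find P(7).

Write P(x) = ax³ + bx² + cx + d; the 4 given values yield a linear system in the 4 coefficients.
Solving, the top 2 coefficients vanish, and P(x) = -4x + 5.
Then P(7) = -23.

-23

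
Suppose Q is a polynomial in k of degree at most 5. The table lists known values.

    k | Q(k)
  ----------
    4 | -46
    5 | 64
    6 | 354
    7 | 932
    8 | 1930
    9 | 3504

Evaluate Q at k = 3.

First differences: 110, 290, 578, 998, 1574. Second differences: 180, 288, 420, 576. Third differences: 108, 132, 156. Fourth differences: 24, 24.
Level-4 differences are constant, so Q has degree 4.
Fitting a degree-4 polynomial gives Q(k) = k^4 - 4k³ - k² - 6k - 6.
Then Q(3) = -60.

-60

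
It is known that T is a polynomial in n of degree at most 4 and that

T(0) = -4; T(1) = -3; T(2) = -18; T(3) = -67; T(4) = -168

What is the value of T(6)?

First differences: 1, -15, -49, -101. Second differences: -16, -34, -52. Third differences: -18, -18.
Level-3 differences are constant, so T has degree 3.
Fitting a degree-3 polynomial gives T(n) = -3n³ + n² + 3n - 4.
Then T(6) = -598.

-598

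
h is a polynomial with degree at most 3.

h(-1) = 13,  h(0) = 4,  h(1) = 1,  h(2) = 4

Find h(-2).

28

First differences: -9, -3, 3. Second differences: 6, 6.
Level-2 differences are constant, so h has degree 2.
Fitting a degree-2 polynomial gives h(n) = 3n² - 6n + 4.
Then h(-2) = 28.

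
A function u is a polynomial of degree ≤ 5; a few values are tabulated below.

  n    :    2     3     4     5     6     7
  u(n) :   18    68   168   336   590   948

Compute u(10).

2826

Write u(n) = an^5 + bn^4 + cn³ + dn² + en + p; the 6 given values yield a linear system in the 6 coefficients.
Solving, the top 2 coefficients vanish, and u(n) = 3n³ - 2n² + 3n - 4.
Then u(10) = 2826.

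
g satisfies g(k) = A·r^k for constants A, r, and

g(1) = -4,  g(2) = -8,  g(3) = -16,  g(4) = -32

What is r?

Consecutive ratio: -8/(-4) = 2, and -16/(-8) = 2, so r = 2.
Then A·2^1 = -4 gives A = -2, and g(k) = -2·2^k.

2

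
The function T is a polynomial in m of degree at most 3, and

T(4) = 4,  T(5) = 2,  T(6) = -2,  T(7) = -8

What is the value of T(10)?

-38

First differences: -2, -4, -6. Second differences: -2, -2.
Level-2 differences are constant, so T has degree 2.
Fitting a degree-2 polynomial gives T(m) = -m² + 7m - 8.
Then T(10) = -38.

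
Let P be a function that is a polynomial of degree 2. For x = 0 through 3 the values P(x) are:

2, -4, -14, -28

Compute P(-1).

4

Write P(x) = ax² + bx + c; the 4 given values yield a linear system in the 3 coefficients.
Solving, P(x) = -2x² - 4x + 2.
Then P(-1) = 4.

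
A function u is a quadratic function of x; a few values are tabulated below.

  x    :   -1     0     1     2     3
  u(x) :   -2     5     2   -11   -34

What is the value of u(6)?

-163

Write u(x) = ax² + bx + c; the 5 given values yield a linear system in the 3 coefficients.
Solving, u(x) = -5x² + 2x + 5.
Then u(6) = -163.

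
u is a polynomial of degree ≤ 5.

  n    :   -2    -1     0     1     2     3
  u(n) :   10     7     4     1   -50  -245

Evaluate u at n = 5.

-1691

Write u(n) = an^5 + bn^4 + cn³ + dn² + en + p; the 6 given values yield a linear system in the 6 coefficients.
Solving, the leading coefficient vanishes, and u(n) = -2n^4 - 4n³ + 2n² + n + 4.
Then u(5) = -1691.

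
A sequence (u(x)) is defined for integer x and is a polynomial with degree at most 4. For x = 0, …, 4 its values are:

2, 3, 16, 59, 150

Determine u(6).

548

First differences: 1, 13, 43, 91. Second differences: 12, 30, 48. Third differences: 18, 18.
Level-3 differences are constant, so u has degree 3.
Fitting a degree-3 polynomial gives u(x) = 3x³ - 3x² + x + 2.
Then u(6) = 548.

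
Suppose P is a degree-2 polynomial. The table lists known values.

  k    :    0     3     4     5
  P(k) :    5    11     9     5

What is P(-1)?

Write P(k) = ak² + bk + c; the 4 given values yield a linear system in the 3 coefficients.
Solving, P(k) = -k² + 5k + 5.
Then P(-1) = -1.

-1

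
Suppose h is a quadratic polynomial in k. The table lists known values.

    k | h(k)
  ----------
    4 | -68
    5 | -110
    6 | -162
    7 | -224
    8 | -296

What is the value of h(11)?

First differences: -42, -52, -62, -72. Second differences: -10, -10, -10.
Level-2 differences are constant, so h has degree 2.
Fitting a degree-2 polynomial gives h(k) = -5k² + 3k.
Then h(11) = -572.

-572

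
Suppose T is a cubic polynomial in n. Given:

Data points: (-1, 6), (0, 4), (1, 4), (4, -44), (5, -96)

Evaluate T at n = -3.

Write T(n) = an³ + bn² + cn + d; the 5 given values yield a linear system in the 4 coefficients.
Solving, T(n) = -n³ + n² + 4.
Then T(-3) = 40.

40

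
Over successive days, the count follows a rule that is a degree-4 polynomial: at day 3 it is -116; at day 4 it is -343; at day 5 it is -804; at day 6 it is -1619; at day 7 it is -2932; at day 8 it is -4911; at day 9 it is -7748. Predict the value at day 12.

-23687

Write the value at m as s(m).
First differences: -227, -461, -815, -1313, -1979, -2837. Second differences: -234, -354, -498, -666, -858. Third differences: -120, -144, -168, -192. Fourth differences: -24, -24, -24.
Level-4 differences are constant, so s has degree 4.
Fitting a degree-4 polynomial gives s(m) = -m^4 - 2m³ + 4m² - 6m + 1.
Then s(12) = -23687.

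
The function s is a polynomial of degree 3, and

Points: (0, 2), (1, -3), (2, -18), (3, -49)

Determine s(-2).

Write s(t) = at³ + bt² + ct + d; the 4 given values yield a linear system in the 4 coefficients.
Solving, s(t) = -t³ - 2t² - 2t + 2.
Then s(-2) = 6.

6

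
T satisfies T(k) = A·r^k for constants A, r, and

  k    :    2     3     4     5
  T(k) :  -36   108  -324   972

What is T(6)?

Consecutive ratio: 108/(-36) = -3, and -324/108 = -3, so r = -3.
Then A·(-3)^2 = -36 gives A = -4, and T(k) = -4·(-3)^k.
T(6) = -4·(-3)^6 = -2916.

-2916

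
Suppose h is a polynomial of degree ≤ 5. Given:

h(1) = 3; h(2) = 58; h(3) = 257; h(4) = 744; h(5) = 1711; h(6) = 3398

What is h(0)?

First differences: 55, 199, 487, 967, 1687. Second differences: 144, 288, 480, 720. Third differences: 144, 192, 240. Fourth differences: 48, 48.
Level-4 differences are constant, so h has degree 4.
Fitting a degree-4 polynomial gives h(k) = 2k^4 + 4k³ - 2k² + 3k - 4.
The constant term is h(0) = -4.

-4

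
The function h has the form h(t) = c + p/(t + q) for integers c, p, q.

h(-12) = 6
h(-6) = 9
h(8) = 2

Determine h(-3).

24

(h(t) − c)(t + q) = p for each data point; the three points give a linear system in c and q, then p follows.
Solving: c = 4, q = 2, p = -20, so h(t) = 4 − 20/(t + 2).
Then h(-3) = 4 − 20/(-1) = 24.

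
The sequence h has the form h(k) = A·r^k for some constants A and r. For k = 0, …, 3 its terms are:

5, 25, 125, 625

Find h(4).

3125

Consecutive ratio: 25/5 = 5, and 125/25 = 5, so r = 5.
Then A·5^0 = 5 gives A = 5, and h(k) = 5·5^k.
h(4) = 5·5^4 = 3125.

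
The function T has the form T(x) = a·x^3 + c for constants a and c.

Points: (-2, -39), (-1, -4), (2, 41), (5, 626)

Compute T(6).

1081

From T(-2) = -39 and T(-1) = -4: -8a + c = -39 and -1a + c = -4.
Subtracting: 7a = 35, so a = 5; then c = -39 − 5·(-8) = 1.
So T(x) = 5x³ + 1, and T(6) = 1081.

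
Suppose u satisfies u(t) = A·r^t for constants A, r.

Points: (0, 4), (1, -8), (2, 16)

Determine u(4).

64

Consecutive ratio: -8/4 = -2, and 16/(-8) = -2, so r = -2.
Then A·(-2)^0 = 4 gives A = 4, and u(t) = 4·(-2)^t.
u(4) = 4·(-2)^4 = 64.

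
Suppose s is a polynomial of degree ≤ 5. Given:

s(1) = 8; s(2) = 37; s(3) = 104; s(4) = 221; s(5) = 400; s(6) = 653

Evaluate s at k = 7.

992

First differences: 29, 67, 117, 179, 253. Second differences: 38, 50, 62, 74. Third differences: 12, 12, 12.
Level-3 differences are constant, so s has degree 3.
Extending the table by one column gives the next first difference 339, so s(7) = 653 + 339 = 992.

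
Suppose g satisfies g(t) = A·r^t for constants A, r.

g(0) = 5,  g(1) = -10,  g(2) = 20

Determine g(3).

-40

Consecutive ratio: -10/5 = -2, and 20/(-10) = -2, so r = -2.
Then A·(-2)^0 = 5 gives A = 5, and g(t) = 5·(-2)^t.
g(3) = 5·(-2)^3 = -40.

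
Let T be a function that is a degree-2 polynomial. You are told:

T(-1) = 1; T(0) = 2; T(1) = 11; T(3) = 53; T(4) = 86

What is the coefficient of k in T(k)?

5

Write T(k) = ak² + bk + c; the 5 given values yield a linear system in the 3 coefficients.
Solving, T(k) = 4k² + 5k + 2.
The coefficient of k is 5.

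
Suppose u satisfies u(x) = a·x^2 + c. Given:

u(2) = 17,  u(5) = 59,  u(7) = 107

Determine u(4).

41

From u(2) = 17 and u(5) = 59: 4a + c = 17 and 25a + c = 59.
Subtracting: 21a = 42, so a = 2; then c = 17 − 2·4 = 9.
So u(x) = 2x² + 9, and u(4) = 41.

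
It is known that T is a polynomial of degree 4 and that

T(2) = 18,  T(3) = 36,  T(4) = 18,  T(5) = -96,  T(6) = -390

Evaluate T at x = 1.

0

Write T(x) = ax^4 + bx³ + cx² + dx + e; the 5 given values yield a linear system in the 5 coefficients.
Solving, T(x) = -x^4 + 4x³ + x² + 2x - 6.
Then T(1) = 0.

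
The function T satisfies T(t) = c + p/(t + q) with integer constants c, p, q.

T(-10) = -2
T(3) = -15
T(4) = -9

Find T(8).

-5

(T(t) − c)(t + q) = p for each data point; the three points give a linear system in c and q, then p follows.
Solving: c = -3, q = -2, p = -12, so T(t) = -3 − 12/(t − 2).
Then T(8) = -3 − 12/6 = -5.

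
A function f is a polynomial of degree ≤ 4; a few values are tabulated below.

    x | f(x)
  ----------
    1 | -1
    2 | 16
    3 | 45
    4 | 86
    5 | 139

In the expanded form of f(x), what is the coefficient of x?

-1

First differences: 17, 29, 41, 53. Second differences: 12, 12, 12.
Level-2 differences are constant, so f has degree 2.
Fitting a degree-2 polynomial gives f(x) = 6x² - x - 6.
The coefficient of x is -1.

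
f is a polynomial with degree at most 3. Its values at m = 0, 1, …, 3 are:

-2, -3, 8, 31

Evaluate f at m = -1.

11

First differences: -1, 11, 23. Second differences: 12, 12.
Level-2 differences are constant, so f has degree 2.
Fitting a degree-2 polynomial gives f(m) = 6m² - 7m - 2.
Then f(-1) = 11.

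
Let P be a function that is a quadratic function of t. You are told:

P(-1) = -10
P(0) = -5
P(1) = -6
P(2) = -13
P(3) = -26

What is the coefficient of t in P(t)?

2

Write P(t) = at² + bt + c; the 5 given values yield a linear system in the 3 coefficients.
Solving, P(t) = -3t² + 2t - 5.
The coefficient of t is 2.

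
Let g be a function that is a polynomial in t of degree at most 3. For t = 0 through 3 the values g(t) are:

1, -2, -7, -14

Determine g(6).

-47

Write g(t) = at³ + bt² + ct + d; the 4 given values yield a linear system in the 4 coefficients.
Solving, the leading coefficient vanishes, and g(t) = -t² - 2t + 1.
Then g(6) = -47.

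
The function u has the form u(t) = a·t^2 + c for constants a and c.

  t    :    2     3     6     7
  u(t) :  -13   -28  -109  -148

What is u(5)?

From u(2) = -13 and u(3) = -28: 4a + c = -13 and 9a + c = -28.
Subtracting: 5a = -15, so a = -3; then c = -13 − (-3)·4 = -1.
So u(t) = -3t² − 1, and u(5) = -76.

-76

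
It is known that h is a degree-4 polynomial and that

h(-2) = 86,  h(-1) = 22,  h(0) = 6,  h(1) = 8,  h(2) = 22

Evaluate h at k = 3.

66

Write h(k) = ak^4 + bk³ + ck² + dk + e; the 5 given values yield a linear system in the 5 coefficients.
Solving, h(k) = k^4 - 3k³ + 8k² - 4k + 6.
Then h(3) = 66.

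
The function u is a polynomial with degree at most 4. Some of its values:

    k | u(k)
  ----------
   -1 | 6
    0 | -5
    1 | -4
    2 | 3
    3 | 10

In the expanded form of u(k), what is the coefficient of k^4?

First differences: -11, 1, 7, 7. Second differences: 12, 6, 0. Third differences: -6, -6.
Level-3 differences are constant, so u has degree 3.
Fitting a degree-3 polynomial gives u(k) = -k³ + 6k² - 4k - 5.
The coefficient of k^4 is 0.

0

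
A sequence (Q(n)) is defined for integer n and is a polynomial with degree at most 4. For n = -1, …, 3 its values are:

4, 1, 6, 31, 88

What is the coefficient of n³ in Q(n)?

First differences: -3, 5, 25, 57. Second differences: 8, 20, 32. Third differences: 12, 12.
Level-3 differences are constant, so Q has degree 3.
Fitting a degree-3 polynomial gives Q(n) = 2n³ + 4n² - n + 1.
The coefficient of n³ is 2.

2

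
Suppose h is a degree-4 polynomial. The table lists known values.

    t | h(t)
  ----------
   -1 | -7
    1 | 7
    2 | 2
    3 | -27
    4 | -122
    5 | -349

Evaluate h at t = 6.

-798

Write h(t) = at^4 + bt³ + ct² + dt + e; the 6 given values yield a linear system in the 5 coefficients.
Solving, h(t) = -t^4 + 3t³ - 5t² + 4t + 6.
Then h(6) = -798.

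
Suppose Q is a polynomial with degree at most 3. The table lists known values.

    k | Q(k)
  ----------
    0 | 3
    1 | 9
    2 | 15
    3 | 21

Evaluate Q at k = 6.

39

Write Q(k) = ak³ + bk² + ck + d; the 4 given values yield a linear system in the 4 coefficients.
Solving, the top 2 coefficients vanish, and Q(k) = 6k + 3.
Then Q(6) = 39.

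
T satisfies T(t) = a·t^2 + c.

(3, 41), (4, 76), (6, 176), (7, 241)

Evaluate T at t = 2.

16

From T(3) = 41 and T(4) = 76: 9a + c = 41 and 16a + c = 76.
Subtracting: 7a = 35, so a = 5; then c = 41 − 5·9 = -4.
So T(t) = 5t² − 4, and T(2) = 16.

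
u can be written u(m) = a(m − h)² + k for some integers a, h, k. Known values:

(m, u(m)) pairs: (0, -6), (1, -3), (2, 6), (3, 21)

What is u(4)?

42

First differences 3, 9, 15; second difference 6 = 2a, so a = 3.
Expanding, the m-coefficient is −2ah = -6h; matching it to the data gives h = 0, and then k = -6.
So u(m) = 3(m + 0)² − 6.
u(4) = 3·4² − 6 = 42.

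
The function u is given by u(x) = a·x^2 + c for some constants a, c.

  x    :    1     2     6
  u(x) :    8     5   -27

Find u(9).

-72

From u(1) = 8 and u(2) = 5: 1a + c = 8 and 4a + c = 5.
Subtracting: 3a = -3, so a = -1; then c = 8 − (-1)·1 = 9.
So u(x) = -1x² + 9, and u(9) = -72.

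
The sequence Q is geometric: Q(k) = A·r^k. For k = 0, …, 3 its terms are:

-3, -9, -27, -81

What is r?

Consecutive ratio: -9/(-3) = 3, and -27/(-9) = 3, so r = 3.
Then A·3^0 = -3 gives A = -3, and Q(k) = -3·3^k.

3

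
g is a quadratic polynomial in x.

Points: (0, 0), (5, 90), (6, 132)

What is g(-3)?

42

Write g(x) = ax² + bx + c; the 3 given values yield a linear system in the 3 coefficients.
Solving, g(x) = 4x² - 2x.
Then g(-3) = 42.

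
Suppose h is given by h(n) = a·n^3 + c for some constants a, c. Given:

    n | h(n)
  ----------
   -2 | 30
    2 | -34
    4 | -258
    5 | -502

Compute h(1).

From h(-2) = 30 and h(2) = -34: -8a + c = 30 and 8a + c = -34.
Subtracting: 16a = -64, so a = -4; then c = 30 − (-4)·(-8) = -2.
So h(n) = -4n³ − 2, and h(1) = -6.

-6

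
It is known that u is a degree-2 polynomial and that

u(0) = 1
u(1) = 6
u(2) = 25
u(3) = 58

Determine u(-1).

Write u(t) = at² + bt + c; the 4 given values yield a linear system in the 3 coefficients.
Solving, u(t) = 7t² - 2t + 1.
Then u(-1) = 10.

10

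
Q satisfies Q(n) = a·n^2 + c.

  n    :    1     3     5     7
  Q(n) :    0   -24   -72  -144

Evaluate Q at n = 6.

From Q(1) = 0 and Q(3) = -24: 1a + c = 0 and 9a + c = -24.
Subtracting: 8a = -24, so a = -3; then c = 0 − (-3)·1 = 3.
So Q(n) = -3n² + 3, and Q(6) = -105.

-105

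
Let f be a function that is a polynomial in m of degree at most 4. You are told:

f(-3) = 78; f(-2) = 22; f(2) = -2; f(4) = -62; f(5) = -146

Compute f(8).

-758

Write f(m) = am^4 + bm³ + cm² + dm + e; the 5 given values yield a linear system in the 5 coefficients.
Solving, the leading coefficient vanishes, and f(m) = -2m³ + 4m² + 2m - 6.
Then f(8) = -758.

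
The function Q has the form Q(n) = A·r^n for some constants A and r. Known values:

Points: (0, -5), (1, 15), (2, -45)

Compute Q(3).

135

Consecutive ratio: 15/(-5) = -3, and -45/15 = -3, so r = -3.
Then A·(-3)^0 = -5 gives A = -5, and Q(n) = -5·(-3)^n.
Q(3) = -5·(-3)^3 = 135.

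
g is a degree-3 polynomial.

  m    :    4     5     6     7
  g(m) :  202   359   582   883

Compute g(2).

Write g(m) = am³ + bm² + cm + d; the 4 given values yield a linear system in the 4 coefficients.
Solving, g(m) = 2m³ + 3m² + 8m - 6.
Then g(2) = 38.

38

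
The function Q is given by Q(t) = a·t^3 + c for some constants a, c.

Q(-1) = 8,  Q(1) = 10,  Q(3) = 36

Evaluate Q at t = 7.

From Q(-1) = 8 and Q(1) = 10: -1a + c = 8 and 1a + c = 10.
Subtracting: 2a = 2, so a = 1; then c = 8 − 1·(-1) = 9.
So Q(t) = 1t³ + 9, and Q(7) = 352.

352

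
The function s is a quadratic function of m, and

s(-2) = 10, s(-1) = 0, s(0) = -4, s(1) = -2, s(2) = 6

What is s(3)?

20

First differences: -10, -4, 2, 8. Second differences: 6, 6, 6.
Level-2 differences are constant, so s has degree 2.
Extending the table by one column gives the next first difference 14, so s(3) = 6 + 14 = 20.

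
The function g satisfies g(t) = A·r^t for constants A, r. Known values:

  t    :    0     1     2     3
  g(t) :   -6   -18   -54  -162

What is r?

3

Consecutive ratio: -18/(-6) = 3, and -54/(-18) = 3, so r = 3.
Then A·3^0 = -6 gives A = -6, and g(t) = -6·3^t.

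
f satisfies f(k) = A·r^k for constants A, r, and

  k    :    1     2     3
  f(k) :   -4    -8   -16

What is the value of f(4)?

Consecutive ratio: -8/(-4) = 2, and -16/(-8) = 2, so r = 2.
Then A·2^1 = -4 gives A = -2, and f(k) = -2·2^k.
f(4) = -2·2^4 = -32.

-32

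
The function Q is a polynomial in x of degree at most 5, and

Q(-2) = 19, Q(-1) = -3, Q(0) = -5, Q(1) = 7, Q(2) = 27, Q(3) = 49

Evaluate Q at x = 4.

67

Write Q(x) = ax^5 + bx^4 + cx³ + dx² + ex + p; the 6 given values yield a linear system in the 6 coefficients.
Solving, the top 2 coefficients vanish, and Q(x) = -x³ + 7x² + 6x - 5.
Then Q(4) = 67.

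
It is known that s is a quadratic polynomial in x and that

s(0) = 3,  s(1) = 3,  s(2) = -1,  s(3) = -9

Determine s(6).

-57

First differences: 0, -4, -8. Second differences: -4, -4.
Level-2 differences are constant, so s has degree 2.
Fitting a degree-2 polynomial gives s(x) = -2x² + 2x + 3.
Then s(6) = -57.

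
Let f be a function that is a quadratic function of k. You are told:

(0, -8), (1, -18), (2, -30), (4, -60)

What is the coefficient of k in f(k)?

-9

Write f(k) = ak² + bk + c; the 4 given values yield a linear system in the 3 coefficients.
Solving, f(k) = -k² - 9k - 8.
The coefficient of k is -9.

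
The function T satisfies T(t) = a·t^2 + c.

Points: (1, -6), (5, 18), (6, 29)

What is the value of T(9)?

From T(1) = -6 and T(5) = 18: 1a + c = -6 and 25a + c = 18.
Subtracting: 24a = 24, so a = 1; then c = -6 − 1·1 = -7.
So T(t) = 1t² − 7, and T(9) = 74.

74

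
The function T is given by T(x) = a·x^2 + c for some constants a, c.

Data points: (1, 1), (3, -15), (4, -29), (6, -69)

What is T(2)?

From T(1) = 1 and T(3) = -15: 1a + c = 1 and 9a + c = -15.
Subtracting: 8a = -16, so a = -2; then c = 1 − (-2)·1 = 3.
So T(x) = -2x² + 3, and T(2) = -5.

-5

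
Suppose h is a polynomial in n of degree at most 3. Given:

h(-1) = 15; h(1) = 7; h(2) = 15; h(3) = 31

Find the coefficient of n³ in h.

0

Write h(n) = an³ + bn² + cn + d; the 4 given values yield a linear system in the 4 coefficients.
Solving, the leading coefficient vanishes, and h(n) = 4n² - 4n + 7.
The coefficient of n³ is 0.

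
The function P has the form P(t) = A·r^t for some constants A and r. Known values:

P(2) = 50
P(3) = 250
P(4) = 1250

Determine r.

Consecutive ratio: 250/50 = 5, and 1250/250 = 5, so r = 5.
Then A·5^2 = 50 gives A = 2, and P(t) = 2·5^t.

5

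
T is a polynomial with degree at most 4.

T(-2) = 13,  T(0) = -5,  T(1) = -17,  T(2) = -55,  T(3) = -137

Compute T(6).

-827

Write T(t) = at^4 + bt³ + ct² + dt + e; the 5 given values yield a linear system in the 5 coefficients.
Solving, the leading coefficient vanishes, and T(t) = -3t³ - 4t² - 5t - 5.
Then T(6) = -827.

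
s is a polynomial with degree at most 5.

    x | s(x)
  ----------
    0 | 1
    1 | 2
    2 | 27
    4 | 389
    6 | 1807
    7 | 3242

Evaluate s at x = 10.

12611

Write s(x) = ax^5 + bx^4 + cx³ + dx² + ex + p; the 6 given values yield a linear system in the 6 coefficients.
Solving, the leading coefficient vanishes, and s(x) = x^4 + 3x³ - 4x² + x + 1.
Then s(10) = 12611.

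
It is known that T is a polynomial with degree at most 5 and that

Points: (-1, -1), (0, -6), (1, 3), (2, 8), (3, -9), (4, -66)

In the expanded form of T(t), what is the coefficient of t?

5

Write T(t) = at^5 + bt^4 + ct³ + dt² + et + p; the 6 given values yield a linear system in the 6 coefficients.
Solving, the top 2 coefficients vanish, and T(t) = -3t³ + 7t² + 5t - 6.
The coefficient of t is 5.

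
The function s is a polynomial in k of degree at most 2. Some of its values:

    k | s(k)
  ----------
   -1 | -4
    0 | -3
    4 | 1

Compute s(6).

Write s(k) = ak² + bk + c; the 3 given values yield a linear system in the 3 coefficients.
Solving, the leading coefficient vanishes, and s(k) = k - 3.
Then s(6) = 3.

3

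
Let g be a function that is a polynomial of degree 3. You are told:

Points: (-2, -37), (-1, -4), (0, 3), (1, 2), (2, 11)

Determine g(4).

131

Write g(t) = at³ + bt² + ct + d; the 5 given values yield a linear system in the 4 coefficients.
Solving, g(t) = 3t³ - 4t² + 3.
Then g(4) = 131.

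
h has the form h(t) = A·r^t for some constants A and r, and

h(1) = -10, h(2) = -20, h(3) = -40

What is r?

Consecutive ratio: -20/(-10) = 2, and -40/(-20) = 2, so r = 2.
Then A·2^1 = -10 gives A = -5, and h(t) = -5·2^t.

2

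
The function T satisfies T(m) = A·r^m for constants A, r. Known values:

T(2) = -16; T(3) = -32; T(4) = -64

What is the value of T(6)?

-256

Consecutive ratio: -32/(-16) = 2, and -64/(-32) = 2, so r = 2.
Then A·2^2 = -16 gives A = -4, and T(m) = -4·2^m.
T(6) = -4·2^6 = -256.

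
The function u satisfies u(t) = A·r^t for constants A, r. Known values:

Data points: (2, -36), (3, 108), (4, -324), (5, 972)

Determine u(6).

Consecutive ratio: 108/(-36) = -3, and -324/108 = -3, so r = -3.
Then A·(-3)^2 = -36 gives A = -4, and u(t) = -4·(-3)^t.
u(6) = -4·(-3)^6 = -2916.

-2916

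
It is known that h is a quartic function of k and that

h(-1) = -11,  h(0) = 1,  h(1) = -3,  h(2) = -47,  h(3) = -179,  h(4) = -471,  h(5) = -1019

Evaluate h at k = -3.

First differences: 12, -4, -44, -132, -292, -548. Second differences: -16, -40, -88, -160, -256. Third differences: -24, -48, -72, -96. Fourth differences: -24, -24, -24.
Level-4 differences are constant, so h has degree 4.
Fitting a degree-4 polynomial gives h(k) = -k^4 - 2k³ - 7k² + 6k + 1.
Then h(-3) = -107.

-107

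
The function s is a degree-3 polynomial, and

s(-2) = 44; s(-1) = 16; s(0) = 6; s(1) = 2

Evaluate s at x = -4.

Write s(x) = ax³ + bx² + cx + d; the 4 given values yield a linear system in the 4 coefficients.
Solving, s(x) = -2x³ + 3x² - 5x + 6.
Then s(-4) = 202.

202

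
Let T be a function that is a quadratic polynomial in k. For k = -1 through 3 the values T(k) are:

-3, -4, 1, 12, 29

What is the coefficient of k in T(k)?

First differences: -1, 5, 11, 17. Second differences: 6, 6, 6.
Level-2 differences are constant, so T has degree 2.
Fitting a degree-2 polynomial gives T(k) = 3k² + 2k - 4.
The coefficient of k is 2.

2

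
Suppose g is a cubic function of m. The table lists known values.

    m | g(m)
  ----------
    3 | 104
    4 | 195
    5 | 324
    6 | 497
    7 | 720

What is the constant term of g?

-1

First differences: 91, 129, 173, 223. Second differences: 38, 44, 50. Third differences: 6, 6.
Level-3 differences are constant, so g has degree 3.
Fitting a degree-3 polynomial gives g(m) = m³ + 7m² + 5m - 1.
The constant term is g(0) = -1.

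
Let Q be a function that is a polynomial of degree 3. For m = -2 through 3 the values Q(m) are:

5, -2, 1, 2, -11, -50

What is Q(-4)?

97

First differences: -7, 3, 1, -13, -39. Second differences: 10, -2, -14, -26. Third differences: -12, -12, -12.
Level-3 differences are constant, so Q has degree 3.
Fitting a degree-3 polynomial gives Q(m) = -2m³ - m² + 4m + 1.
Then Q(-4) = 97.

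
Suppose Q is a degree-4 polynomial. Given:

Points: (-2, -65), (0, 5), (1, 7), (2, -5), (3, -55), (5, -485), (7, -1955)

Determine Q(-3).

Write Q(n) = an^4 + bn³ + cn² + dn + e; the 7 given values yield a linear system in the 5 coefficients.
Solving, Q(n) = -n^4 + 2n³ - 6n² + 7n + 5.
Then Q(-3) = -205.

-205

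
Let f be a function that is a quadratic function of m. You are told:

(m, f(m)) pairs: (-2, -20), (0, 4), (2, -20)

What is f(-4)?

-92

Write f(m) = am² + bm + c; the 3 given values yield a linear system in the 3 coefficients.
Solving, f(m) = -6m² + 4.
Then f(-4) = -92.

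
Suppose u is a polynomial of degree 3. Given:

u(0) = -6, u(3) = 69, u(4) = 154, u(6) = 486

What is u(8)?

1114

Write u(k) = ak³ + bk² + ck + d; the 4 given values yield a linear system in the 4 coefficients.
Solving, u(k) = 2k³ + k² + 4k - 6.
Then u(8) = 1114.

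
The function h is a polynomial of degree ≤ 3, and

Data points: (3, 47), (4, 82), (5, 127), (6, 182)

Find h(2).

22

First differences: 35, 45, 55. Second differences: 10, 10.
Level-2 differences are constant, so h has degree 2.
Fitting a degree-2 polynomial gives h(x) = 5x² + 2.
Then h(2) = 22.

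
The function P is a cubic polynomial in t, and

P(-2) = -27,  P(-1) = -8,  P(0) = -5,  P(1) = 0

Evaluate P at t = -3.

-80

Write P(t) = at³ + bt² + ct + d; the 4 given values yield a linear system in the 4 coefficients.
Solving, P(t) = 3t³ + t² + t - 5.
Then P(-3) = -80.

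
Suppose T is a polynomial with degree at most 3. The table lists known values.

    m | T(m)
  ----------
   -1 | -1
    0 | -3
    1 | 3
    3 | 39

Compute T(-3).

27

Write T(m) = am³ + bm² + cm + d; the 4 given values yield a linear system in the 4 coefficients.
Solving, the leading coefficient vanishes, and T(m) = 4m² + 2m - 3.
Then T(-3) = 27.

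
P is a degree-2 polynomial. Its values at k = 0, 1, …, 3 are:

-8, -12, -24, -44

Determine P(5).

-108

First differences: -4, -12, -20. Second differences: -8, -8.
Level-2 differences are constant, so P has degree 2.
Fitting a degree-2 polynomial gives P(k) = -4k² - 8.
Then P(5) = -108.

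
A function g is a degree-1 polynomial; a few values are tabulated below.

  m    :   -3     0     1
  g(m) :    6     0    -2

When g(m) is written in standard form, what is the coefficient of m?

Write g(m) = am + b; the 3 given values yield a linear system in the 2 coefficients.
Solving, g(m) = -2m.
The coefficient of m is -2.

-2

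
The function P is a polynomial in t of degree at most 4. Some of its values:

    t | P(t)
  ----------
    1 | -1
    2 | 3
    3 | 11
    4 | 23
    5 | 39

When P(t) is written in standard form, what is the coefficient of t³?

First differences: 4, 8, 12, 16. Second differences: 4, 4, 4.
Level-2 differences are constant, so P has degree 2.
Fitting a degree-2 polynomial gives P(t) = 2t² - 2t - 1.
The coefficient of t³ is 0.

0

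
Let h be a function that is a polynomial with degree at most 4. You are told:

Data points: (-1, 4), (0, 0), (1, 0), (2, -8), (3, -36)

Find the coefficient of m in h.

First differences: -4, 0, -8, -28. Second differences: 4, -8, -20. Third differences: -12, -12.
Level-3 differences are constant, so h has degree 3.
Fitting a degree-3 polynomial gives h(m) = -2m³ + 2m².
The coefficient of m is 0.

0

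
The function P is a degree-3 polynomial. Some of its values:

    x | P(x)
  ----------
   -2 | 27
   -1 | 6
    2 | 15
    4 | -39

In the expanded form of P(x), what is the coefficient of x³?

-2

Write P(x) = ax³ + bx² + cx + d; the 4 given values yield a linear system in the 4 coefficients.
Solving, P(x) = -2x³ + 4x² + 5x + 5.
The coefficient of x³ is -2.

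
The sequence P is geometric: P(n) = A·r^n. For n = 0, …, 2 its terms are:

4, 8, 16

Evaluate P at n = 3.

Consecutive ratio: 8/4 = 2, and 16/8 = 2, so r = 2.
Then A·2^0 = 4 gives A = 4, and P(n) = 4·2^n.
P(3) = 4·2^3 = 32.

32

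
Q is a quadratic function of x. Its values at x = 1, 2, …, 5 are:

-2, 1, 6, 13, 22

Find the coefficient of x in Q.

0

First differences: 3, 5, 7, 9. Second differences: 2, 2, 2.
Level-2 differences are constant, so Q has degree 2.
Fitting a degree-2 polynomial gives Q(x) = x² - 3.
The coefficient of x is 0.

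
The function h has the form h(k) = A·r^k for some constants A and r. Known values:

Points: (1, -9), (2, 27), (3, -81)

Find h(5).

-729

Consecutive ratio: 27/(-9) = -3, and -81/27 = -3, so r = -3.
Then A·(-3)^1 = -9 gives A = 3, and h(k) = 3·(-3)^k.
h(5) = 3·(-3)^5 = -729.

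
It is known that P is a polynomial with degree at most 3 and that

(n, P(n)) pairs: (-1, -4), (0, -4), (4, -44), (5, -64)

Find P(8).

-148

Write P(n) = an³ + bn² + cn + d; the 4 given values yield a linear system in the 4 coefficients.
Solving, the leading coefficient vanishes, and P(n) = -2n² - 2n - 4.
Then P(8) = -148.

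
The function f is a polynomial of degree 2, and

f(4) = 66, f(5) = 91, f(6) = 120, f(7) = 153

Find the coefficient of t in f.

First differences: 25, 29, 33. Second differences: 4, 4.
Level-2 differences are constant, so f has degree 2.
Fitting a degree-2 polynomial gives f(t) = 2t² + 7t + 6.
The coefficient of t is 7.

7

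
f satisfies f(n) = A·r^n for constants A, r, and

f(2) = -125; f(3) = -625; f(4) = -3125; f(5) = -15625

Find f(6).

Consecutive ratio: -625/(-125) = 5, and -3125/(-625) = 5, so r = 5.
Then A·5^2 = -125 gives A = -5, and f(n) = -5·5^n.
f(6) = -5·5^6 = -78125.

-78125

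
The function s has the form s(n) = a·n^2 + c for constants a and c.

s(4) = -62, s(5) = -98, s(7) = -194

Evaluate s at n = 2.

From s(4) = -62 and s(5) = -98: 16a + c = -62 and 25a + c = -98.
Subtracting: 9a = -36, so a = -4; then c = -62 − (-4)·16 = 2.
So s(n) = -4n² + 2, and s(2) = -14.

-14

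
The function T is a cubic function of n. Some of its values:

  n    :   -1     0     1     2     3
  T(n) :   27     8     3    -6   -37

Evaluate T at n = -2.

Write T(n) = an³ + bn² + cn + d; the 5 given values yield a linear system in the 4 coefficients.
Solving, T(n) = -3n³ + 7n² - 9n + 8.
Then T(-2) = 78.

78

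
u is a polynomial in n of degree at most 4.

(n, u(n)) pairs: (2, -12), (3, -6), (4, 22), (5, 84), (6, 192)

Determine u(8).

594

First differences: 6, 28, 62, 108. Second differences: 22, 34, 46. Third differences: 12, 12.
Level-3 differences are constant, so u has degree 3.
Fitting a degree-3 polynomial gives u(n) = 2n³ - 7n² + 3n - 6.
Then u(8) = 594.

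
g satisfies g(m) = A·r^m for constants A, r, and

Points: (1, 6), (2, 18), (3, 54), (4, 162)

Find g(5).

Consecutive ratio: 18/6 = 3, and 54/18 = 3, so r = 3.
Then A·3^1 = 6 gives A = 2, and g(m) = 2·3^m.
g(5) = 2·3^5 = 486.

486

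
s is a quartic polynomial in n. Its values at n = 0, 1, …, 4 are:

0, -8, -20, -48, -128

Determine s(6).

Write s(n) = an^4 + bn³ + cn² + dn + e; the 5 given values yield a linear system in the 5 coefficients.
Solving, s(n) = -n^4 + 4n³ - 7n² - 4n.
Then s(6) = -708.

-708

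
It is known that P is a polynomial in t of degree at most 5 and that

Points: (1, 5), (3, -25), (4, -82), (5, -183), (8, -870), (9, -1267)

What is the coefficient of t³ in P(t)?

-2

Write P(t) = at^5 + bt^4 + ct³ + dt² + et + p; the 6 given values yield a linear system in the 6 coefficients.
Solving, the top 2 coefficients vanish, and P(t) = -2t³ + 2t² + 3t + 2.
The coefficient of t³ is -2.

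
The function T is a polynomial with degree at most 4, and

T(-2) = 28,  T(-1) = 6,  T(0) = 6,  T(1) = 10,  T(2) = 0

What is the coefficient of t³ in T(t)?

-3

First differences: -22, 0, 4, -10. Second differences: 22, 4, -14. Third differences: -18, -18.
Level-3 differences are constant, so T has degree 3.
Fitting a degree-3 polynomial gives T(t) = -3t³ + 2t² + 5t + 6.
The coefficient of t³ is -3.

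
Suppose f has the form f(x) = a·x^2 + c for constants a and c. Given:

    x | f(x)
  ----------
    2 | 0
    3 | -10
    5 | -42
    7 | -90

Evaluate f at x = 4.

From f(2) = 0 and f(3) = -10: 4a + c = 0 and 9a + c = -10.
Subtracting: 5a = -10, so a = -2; then c = 0 − (-2)·4 = 8.
So f(x) = -2x² + 8, and f(4) = -24.

-24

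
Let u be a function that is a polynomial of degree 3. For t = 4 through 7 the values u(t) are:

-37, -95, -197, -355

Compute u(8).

-581

Write u(t) = at³ + bt² + ct + d; the 4 given values yield a linear system in the 4 coefficients.
Solving, u(t) = -2t³ + 8t² - 8t - 5.
Then u(8) = -581.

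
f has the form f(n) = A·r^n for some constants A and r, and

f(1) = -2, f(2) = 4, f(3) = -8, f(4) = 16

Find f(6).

Consecutive ratio: 4/(-2) = -2, and -8/4 = -2, so r = -2.
Then A·(-2)^1 = -2 gives A = 1, and f(n) = 1·(-2)^n.
f(6) = 1·(-2)^6 = 64.

64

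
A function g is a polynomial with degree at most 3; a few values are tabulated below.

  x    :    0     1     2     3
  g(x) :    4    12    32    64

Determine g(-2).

Write g(x) = ax³ + bx² + cx + d; the 4 given values yield a linear system in the 4 coefficients.
Solving, the leading coefficient vanishes, and g(x) = 6x² + 2x + 4.
Then g(-2) = 24.

24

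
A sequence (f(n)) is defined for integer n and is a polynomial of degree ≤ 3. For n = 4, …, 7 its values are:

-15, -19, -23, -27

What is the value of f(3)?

First differences: -4, -4, -4.
Level-1 differences are constant, so f has degree 1.
Fitting a degree-1 polynomial gives f(n) = -4n + 1.
Then f(3) = -11.

-11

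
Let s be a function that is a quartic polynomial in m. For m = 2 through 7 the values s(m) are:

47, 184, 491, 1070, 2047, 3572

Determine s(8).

5819

First differences: 137, 307, 579, 977, 1525. Second differences: 170, 272, 398, 548. Third differences: 102, 126, 150. Fourth differences: 24, 24.
Level-4 differences are constant, so s has degree 4.
Extending the table by one column gives the next first difference 2247, so s(8) = 3572 + 2247 = 5819.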